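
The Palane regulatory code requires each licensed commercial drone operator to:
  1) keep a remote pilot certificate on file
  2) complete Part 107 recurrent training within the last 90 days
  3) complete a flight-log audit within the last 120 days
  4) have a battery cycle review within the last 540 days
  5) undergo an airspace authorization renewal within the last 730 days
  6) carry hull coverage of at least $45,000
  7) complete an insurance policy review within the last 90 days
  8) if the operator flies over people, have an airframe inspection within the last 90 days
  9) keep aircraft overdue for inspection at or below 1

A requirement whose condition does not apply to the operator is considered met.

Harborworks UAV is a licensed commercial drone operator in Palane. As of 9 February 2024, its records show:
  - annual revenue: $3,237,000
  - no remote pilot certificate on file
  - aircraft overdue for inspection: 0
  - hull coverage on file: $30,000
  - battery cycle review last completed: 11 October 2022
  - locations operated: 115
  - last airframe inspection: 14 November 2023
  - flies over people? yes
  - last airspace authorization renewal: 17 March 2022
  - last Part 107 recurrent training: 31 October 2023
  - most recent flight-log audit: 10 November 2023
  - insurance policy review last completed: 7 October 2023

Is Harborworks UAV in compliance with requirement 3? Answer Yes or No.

Yes

3. flight-log audit 91 days ago vs limit 120 → met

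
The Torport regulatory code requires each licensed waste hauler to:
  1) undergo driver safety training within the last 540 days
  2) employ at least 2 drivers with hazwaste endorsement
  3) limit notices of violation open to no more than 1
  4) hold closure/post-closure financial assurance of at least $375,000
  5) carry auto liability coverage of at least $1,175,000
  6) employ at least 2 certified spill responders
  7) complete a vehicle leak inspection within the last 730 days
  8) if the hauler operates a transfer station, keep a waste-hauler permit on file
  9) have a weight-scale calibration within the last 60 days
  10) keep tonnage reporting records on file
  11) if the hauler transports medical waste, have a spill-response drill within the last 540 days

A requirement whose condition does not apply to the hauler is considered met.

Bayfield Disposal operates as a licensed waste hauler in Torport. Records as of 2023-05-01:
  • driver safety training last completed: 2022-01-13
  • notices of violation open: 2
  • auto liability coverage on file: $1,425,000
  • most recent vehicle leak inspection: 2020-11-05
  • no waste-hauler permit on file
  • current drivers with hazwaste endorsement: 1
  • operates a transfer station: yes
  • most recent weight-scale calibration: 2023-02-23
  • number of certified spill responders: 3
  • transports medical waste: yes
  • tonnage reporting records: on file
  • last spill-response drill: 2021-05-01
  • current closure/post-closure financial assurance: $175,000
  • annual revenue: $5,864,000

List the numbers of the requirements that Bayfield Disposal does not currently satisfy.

2, 3, 4, 7, 8, 9, 11

1. driver safety training 473 days ago vs limit 540 → met
2. drivers with hazwaste endorsement 1 < 2 → not met
3. notices of violation open 2 > 1 → not met
4. closure/post-closure financial assurance $175,000 < $375,000 → not met
5. auto liability coverage $1,425,000 ≥ $1,175,000 → met
6. certified spill responders 3 ≥ 2 → met
7. vehicle leak inspection 907 days ago vs limit 730 → not met
8. condition 'operates a transfer station' holds; waste-hauler permit absent → not met
9. weight-scale calibration 67 days ago vs limit 60 → not met
10. tonnage reporting records present → met
11. condition 'transports medical waste' holds; spill-response drill 730 days ago vs limit 540 → not met
Not met: 2, 3, 4, 7, 8, 9, 11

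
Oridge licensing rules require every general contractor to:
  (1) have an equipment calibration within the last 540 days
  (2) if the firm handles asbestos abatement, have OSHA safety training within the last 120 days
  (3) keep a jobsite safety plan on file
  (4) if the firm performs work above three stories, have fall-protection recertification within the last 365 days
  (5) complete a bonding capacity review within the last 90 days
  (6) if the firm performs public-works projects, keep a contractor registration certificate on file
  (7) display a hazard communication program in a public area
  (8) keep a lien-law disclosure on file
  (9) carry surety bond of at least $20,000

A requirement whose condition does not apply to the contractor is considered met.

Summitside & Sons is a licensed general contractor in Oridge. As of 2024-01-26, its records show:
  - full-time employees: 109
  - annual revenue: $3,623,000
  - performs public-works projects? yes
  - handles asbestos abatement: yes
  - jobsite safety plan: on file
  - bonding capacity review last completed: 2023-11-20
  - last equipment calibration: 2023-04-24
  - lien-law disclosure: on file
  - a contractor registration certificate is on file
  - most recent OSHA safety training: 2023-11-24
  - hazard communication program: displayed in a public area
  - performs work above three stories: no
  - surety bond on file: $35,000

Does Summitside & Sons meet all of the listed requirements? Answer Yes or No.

1. equipment calibration 277 days ago vs limit 540 → met
2. condition 'handles asbestos abatement' holds; OSHA safety training 63 days ago vs limit 120 → met
3. jobsite safety plan present → met
4. condition 'performs work above three stories' does not hold → requirement n/a → met
5. bonding capacity review 67 days ago vs limit 90 → met
6. condition 'performs public-works projects' holds; contractor registration certificate present → met
7. hazard communication program present → met
8. lien-law disclosure present → met
9. surety bond $35,000 ≥ $20,000 → met
All met.

Yes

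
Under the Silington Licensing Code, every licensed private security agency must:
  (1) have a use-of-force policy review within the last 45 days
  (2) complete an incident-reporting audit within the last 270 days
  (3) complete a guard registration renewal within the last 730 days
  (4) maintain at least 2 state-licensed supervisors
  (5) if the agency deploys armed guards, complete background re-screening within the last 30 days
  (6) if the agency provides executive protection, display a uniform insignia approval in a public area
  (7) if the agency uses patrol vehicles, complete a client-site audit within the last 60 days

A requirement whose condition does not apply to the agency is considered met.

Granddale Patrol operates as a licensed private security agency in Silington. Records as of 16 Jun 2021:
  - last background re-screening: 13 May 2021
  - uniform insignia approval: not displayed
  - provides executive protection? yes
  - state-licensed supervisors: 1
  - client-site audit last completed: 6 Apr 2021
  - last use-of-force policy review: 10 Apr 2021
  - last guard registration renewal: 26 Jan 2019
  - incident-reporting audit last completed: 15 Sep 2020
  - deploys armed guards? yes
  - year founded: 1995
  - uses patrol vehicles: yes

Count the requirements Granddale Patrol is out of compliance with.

7

1. use-of-force policy review 67 days ago vs limit 45 → not met
2. incident-reporting audit 274 days ago vs limit 270 → not met
3. guard registration renewal 872 days ago vs limit 730 → not met
4. state-licensed supervisors 1 < 2 → not met
5. condition 'deploys armed guards' holds; background re-screening 34 days ago vs limit 30 → not met
6. condition 'provides executive protection' holds; uniform insignia approval absent → not met
7. condition 'uses patrol vehicles' holds; client-site audit 71 days ago vs limit 60 → not met
Not met: 7 of 7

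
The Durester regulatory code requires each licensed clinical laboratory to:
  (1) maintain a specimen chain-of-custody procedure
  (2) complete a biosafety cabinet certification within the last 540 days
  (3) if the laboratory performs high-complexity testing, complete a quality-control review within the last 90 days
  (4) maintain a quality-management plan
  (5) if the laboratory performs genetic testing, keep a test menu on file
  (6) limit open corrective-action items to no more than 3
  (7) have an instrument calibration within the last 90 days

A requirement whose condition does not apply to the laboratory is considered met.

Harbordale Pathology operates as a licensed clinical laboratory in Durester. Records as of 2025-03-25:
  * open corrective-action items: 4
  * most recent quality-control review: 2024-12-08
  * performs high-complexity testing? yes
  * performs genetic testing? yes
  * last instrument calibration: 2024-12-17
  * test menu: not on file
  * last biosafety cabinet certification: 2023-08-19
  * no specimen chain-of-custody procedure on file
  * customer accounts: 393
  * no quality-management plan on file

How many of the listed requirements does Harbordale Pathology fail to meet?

1. specimen chain-of-custody procedure absent → not met
2. biosafety cabinet certification 584 days ago vs limit 540 → not met
3. condition 'performs high-complexity testing' holds; quality-control review 107 days ago vs limit 90 → not met
4. quality-management plan absent → not met
5. condition 'performs genetic testing' holds; test menu absent → not met
6. open corrective-action items 4 > 3 → not met
7. instrument calibration 98 days ago vs limit 90 → not met
Not met: 7 of 7

7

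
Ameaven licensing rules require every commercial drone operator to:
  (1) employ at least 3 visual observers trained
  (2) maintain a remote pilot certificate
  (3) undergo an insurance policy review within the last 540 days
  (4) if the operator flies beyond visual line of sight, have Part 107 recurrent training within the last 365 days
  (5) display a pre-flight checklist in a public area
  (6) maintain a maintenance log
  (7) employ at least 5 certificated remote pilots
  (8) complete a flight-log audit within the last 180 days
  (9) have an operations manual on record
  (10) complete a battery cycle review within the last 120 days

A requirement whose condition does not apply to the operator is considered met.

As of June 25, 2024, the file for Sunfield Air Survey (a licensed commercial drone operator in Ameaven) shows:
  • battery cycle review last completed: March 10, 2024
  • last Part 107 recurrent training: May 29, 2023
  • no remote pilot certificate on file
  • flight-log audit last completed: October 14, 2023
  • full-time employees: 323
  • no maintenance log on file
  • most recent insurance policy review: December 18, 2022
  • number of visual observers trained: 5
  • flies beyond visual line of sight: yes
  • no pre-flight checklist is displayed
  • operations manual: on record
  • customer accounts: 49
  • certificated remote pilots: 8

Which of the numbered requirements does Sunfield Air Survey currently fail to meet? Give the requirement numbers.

2, 3, 4, 5, 6, 8

1. visual observers trained 5 ≥ 3 → met
2. remote pilot certificate absent → not met
3. insurance policy review 555 days ago vs limit 540 → not met
4. condition 'flies beyond visual line of sight' holds; Part 107 recurrent training 393 days ago vs limit 365 → not met
5. pre-flight checklist absent → not met
6. maintenance log absent → not met
7. certificated remote pilots 8 ≥ 5 → met
8. flight-log audit 255 days ago vs limit 180 → not met
9. operations manual present → met
10. battery cycle review 107 days ago vs limit 120 → met
Not met: 2, 3, 4, 5, 6, 8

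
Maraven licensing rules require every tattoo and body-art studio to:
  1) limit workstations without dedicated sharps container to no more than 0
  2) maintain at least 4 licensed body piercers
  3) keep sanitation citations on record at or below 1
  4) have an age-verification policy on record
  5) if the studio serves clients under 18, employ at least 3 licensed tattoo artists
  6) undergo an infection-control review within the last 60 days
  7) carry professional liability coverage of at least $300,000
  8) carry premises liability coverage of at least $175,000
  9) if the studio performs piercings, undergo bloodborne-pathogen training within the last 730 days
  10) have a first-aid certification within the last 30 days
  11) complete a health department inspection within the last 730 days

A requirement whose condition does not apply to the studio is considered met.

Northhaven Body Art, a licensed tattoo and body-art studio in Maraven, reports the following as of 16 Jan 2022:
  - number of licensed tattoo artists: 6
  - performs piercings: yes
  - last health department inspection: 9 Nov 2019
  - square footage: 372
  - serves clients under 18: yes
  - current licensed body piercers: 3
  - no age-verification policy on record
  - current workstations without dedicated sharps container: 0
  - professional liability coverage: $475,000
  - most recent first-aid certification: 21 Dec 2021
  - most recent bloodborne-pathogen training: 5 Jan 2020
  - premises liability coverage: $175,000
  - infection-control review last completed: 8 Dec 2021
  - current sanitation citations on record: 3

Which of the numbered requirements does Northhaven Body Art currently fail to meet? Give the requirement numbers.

1. workstations without dedicated sharps container 0 ≤ 0 → met
2. licensed body piercers 3 < 4 → not met
3. sanitation citations on record 3 > 1 → not met
4. age-verification policy absent → not met
5. condition 'serves clients under 18' holds; licensed tattoo artists 6 ≥ 3 → met
6. infection-control review 39 days ago vs limit 60 → met
7. professional liability coverage $475,000 ≥ $300,000 → met
8. premises liability coverage $175,000 ≥ $175,000 → met
9. condition 'performs piercings' holds; bloodborne-pathogen training 742 days ago vs limit 730 → not met
10. first-aid certification 26 days ago vs limit 30 → met
11. health department inspection 799 days ago vs limit 730 → not met
Not met: 2, 3, 4, 9, 11

2, 3, 4, 9, 11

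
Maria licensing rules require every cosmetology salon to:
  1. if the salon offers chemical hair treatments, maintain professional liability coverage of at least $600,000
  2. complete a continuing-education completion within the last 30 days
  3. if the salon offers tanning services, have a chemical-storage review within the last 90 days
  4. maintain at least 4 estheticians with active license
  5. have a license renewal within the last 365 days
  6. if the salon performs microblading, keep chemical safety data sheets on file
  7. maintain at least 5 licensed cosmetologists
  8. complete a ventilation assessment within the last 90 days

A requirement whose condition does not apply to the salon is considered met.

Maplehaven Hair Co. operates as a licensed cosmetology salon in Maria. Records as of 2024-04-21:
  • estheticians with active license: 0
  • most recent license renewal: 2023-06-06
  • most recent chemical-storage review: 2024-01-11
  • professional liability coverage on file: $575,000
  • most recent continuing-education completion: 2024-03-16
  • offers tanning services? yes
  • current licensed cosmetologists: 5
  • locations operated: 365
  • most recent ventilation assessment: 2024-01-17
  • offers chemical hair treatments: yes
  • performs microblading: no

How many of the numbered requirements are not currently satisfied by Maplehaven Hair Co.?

5

1. condition 'offers chemical hair treatments' holds; professional liability coverage $575,000 < $600,000 → not met
2. continuing-education completion 36 days ago vs limit 30 → not met
3. condition 'offers tanning services' holds; chemical-storage review 101 days ago vs limit 90 → not met
4. estheticians with active license 0 < 4 → not met
5. license renewal 320 days ago vs limit 365 → met
6. condition 'performs microblading' does not hold → requirement n/a → met
7. licensed cosmetologists 5 ≥ 5 → met
8. ventilation assessment 95 days ago vs limit 90 → not met
Not met: 5 of 8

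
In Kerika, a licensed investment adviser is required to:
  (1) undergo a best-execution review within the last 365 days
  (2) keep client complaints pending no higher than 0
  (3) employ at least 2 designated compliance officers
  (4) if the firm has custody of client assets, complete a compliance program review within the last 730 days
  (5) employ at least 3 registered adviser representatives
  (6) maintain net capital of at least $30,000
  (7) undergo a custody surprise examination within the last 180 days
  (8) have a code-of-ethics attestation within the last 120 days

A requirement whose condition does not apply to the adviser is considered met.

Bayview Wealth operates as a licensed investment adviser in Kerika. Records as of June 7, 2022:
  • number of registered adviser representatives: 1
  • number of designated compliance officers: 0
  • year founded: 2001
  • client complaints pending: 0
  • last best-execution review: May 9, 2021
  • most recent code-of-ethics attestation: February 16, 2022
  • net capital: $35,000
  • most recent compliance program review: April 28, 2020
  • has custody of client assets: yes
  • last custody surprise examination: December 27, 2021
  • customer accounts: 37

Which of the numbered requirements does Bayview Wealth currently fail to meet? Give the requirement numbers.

1, 3, 4, 5

1. best-execution review 394 days ago vs limit 365 → not met
2. client complaints pending 0 ≤ 0 → met
3. designated compliance officers 0 < 2 → not met
4. condition 'has custody of client assets' holds; compliance program review 770 days ago vs limit 730 → not met
5. registered adviser representatives 1 < 3 → not met
6. net capital $35,000 ≥ $30,000 → met
7. custody surprise examination 162 days ago vs limit 180 → met
8. code-of-ethics attestation 111 days ago vs limit 120 → met
Not met: 1, 3, 4, 5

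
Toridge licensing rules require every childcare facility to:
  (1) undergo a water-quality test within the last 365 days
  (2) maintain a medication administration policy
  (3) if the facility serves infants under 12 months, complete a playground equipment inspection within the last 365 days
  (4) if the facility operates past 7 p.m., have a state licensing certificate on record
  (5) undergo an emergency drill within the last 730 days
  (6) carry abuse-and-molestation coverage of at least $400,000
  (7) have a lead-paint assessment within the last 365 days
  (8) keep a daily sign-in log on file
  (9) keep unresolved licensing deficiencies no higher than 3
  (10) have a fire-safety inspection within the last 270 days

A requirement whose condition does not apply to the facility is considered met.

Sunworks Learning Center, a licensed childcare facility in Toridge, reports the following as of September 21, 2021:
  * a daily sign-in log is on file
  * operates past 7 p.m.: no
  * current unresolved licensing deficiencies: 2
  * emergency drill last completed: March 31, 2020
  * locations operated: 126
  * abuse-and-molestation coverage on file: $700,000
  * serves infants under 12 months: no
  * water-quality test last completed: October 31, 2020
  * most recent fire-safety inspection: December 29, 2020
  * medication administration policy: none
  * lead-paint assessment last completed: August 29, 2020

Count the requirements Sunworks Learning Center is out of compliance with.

1. water-quality test 325 days ago vs limit 365 → met
2. medication administration policy absent → not met
3. condition 'serves infants under 12 months' does not hold → requirement n/a → met
4. condition 'operates past 7 p.m.' does not hold → requirement n/a → met
5. emergency drill 539 days ago vs limit 730 → met
6. abuse-and-molestation coverage $700,000 ≥ $400,000 → met
7. lead-paint assessment 388 days ago vs limit 365 → not met
8. daily sign-in log present → met
9. unresolved licensing deficiencies 2 ≤ 3 → met
10. fire-safety inspection 266 days ago vs limit 270 → met
Not met: 2 of 10

2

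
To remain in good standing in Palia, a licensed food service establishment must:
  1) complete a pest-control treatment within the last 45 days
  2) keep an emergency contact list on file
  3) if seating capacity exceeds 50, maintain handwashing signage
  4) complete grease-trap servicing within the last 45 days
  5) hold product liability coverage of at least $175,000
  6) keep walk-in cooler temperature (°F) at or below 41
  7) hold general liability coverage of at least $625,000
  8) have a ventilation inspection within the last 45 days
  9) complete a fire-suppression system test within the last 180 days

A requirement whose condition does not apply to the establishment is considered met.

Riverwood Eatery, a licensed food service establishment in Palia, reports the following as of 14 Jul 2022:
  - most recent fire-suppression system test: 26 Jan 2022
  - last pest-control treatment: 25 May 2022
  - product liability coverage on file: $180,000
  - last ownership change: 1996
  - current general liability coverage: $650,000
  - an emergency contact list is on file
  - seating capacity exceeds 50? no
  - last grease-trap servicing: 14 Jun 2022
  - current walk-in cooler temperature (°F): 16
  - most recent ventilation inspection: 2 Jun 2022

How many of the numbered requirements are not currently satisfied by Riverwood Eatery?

1

1. pest-control treatment 50 days ago vs limit 45 → not met
2. emergency contact list present → met
3. condition 'seating capacity exceeds 50' does not hold → requirement n/a → met
4. grease-trap servicing 30 days ago vs limit 45 → met
5. product liability coverage $180,000 ≥ $175,000 → met
6. walk-in cooler temperature (°F) 16 ≤ 41 → met
7. general liability coverage $650,000 ≥ $625,000 → met
8. ventilation inspection 42 days ago vs limit 45 → met
9. fire-suppression system test 169 days ago vs limit 180 → met
Not met: 1 of 9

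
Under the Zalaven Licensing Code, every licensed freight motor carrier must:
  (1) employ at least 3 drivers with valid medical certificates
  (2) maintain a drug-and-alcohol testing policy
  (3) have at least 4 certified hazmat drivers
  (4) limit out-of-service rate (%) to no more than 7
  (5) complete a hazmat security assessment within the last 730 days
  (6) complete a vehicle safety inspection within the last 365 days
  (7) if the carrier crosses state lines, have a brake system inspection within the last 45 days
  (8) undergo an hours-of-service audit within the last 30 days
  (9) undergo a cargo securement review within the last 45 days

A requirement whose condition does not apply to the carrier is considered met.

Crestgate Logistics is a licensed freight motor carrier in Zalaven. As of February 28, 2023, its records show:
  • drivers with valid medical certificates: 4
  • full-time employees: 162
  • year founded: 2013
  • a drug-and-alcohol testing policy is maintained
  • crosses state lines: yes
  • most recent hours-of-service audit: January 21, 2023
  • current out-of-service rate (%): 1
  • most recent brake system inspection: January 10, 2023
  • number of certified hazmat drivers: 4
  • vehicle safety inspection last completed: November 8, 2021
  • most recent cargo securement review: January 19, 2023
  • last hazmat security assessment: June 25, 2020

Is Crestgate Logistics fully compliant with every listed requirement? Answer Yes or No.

No

1. drivers with valid medical certificates 4 ≥ 3 → met
2. drug-and-alcohol testing policy present → met
3. certified hazmat drivers 4 ≥ 4 → met
4. out-of-service rate (%) 1 ≤ 7 → met
5. hazmat security assessment 978 days ago vs limit 730 → not met
6. vehicle safety inspection 477 days ago vs limit 365 → not met
7. condition 'crosses state lines' holds; brake system inspection 49 days ago vs limit 45 → not met
8. hours-of-service audit 38 days ago vs limit 30 → not met
9. cargo securement review 40 days ago vs limit 45 → met
Not met: 5, 6, 7, 8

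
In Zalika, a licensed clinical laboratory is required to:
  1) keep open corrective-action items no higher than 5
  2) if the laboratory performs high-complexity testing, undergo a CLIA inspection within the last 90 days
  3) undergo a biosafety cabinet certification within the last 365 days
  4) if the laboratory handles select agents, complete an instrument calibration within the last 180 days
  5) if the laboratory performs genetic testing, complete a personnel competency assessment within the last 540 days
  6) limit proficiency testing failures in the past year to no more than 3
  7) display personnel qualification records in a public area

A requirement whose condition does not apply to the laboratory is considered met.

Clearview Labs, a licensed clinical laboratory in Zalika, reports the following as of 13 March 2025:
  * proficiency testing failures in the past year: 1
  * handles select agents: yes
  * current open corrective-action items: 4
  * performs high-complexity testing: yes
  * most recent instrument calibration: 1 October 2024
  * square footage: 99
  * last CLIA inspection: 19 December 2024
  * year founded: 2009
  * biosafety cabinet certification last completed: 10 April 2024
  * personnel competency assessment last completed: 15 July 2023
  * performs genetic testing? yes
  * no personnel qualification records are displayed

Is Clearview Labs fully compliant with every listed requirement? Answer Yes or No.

No

1. open corrective-action items 4 ≤ 5 → met
2. condition 'performs high-complexity testing' holds; CLIA inspection 84 days ago vs limit 90 → met
3. biosafety cabinet certification 337 days ago vs limit 365 → met
4. condition 'handles select agents' holds; instrument calibration 163 days ago vs limit 180 → met
5. condition 'performs genetic testing' holds; personnel competency assessment 607 days ago vs limit 540 → not met
6. proficiency testing failures in the past year 1 ≤ 3 → met
7. personnel qualification records absent → not met
Not met: 5, 7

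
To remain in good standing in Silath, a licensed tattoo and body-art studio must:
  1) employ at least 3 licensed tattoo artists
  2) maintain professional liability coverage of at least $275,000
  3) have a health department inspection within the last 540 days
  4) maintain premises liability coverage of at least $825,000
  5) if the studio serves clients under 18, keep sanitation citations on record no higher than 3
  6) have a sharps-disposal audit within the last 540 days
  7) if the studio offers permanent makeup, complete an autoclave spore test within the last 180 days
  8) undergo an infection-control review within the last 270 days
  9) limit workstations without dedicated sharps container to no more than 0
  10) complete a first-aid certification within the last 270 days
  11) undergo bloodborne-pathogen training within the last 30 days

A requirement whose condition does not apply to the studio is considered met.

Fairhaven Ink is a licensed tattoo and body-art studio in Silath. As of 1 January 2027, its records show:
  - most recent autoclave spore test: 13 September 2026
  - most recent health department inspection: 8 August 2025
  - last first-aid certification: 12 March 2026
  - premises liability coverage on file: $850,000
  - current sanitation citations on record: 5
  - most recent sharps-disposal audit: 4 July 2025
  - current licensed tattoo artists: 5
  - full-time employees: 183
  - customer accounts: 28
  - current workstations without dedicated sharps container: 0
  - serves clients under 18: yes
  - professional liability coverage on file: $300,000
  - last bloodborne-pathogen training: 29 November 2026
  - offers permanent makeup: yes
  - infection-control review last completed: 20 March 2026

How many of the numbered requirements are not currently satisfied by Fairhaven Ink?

5

1. licensed tattoo artists 5 ≥ 3 → met
2. professional liability coverage $300,000 ≥ $275,000 → met
3. health department inspection 511 days ago vs limit 540 → met
4. premises liability coverage $850,000 ≥ $825,000 → met
5. condition 'serves clients under 18' holds; sanitation citations on record 5 > 3 → not met
6. sharps-disposal audit 546 days ago vs limit 540 → not met
7. condition 'offers permanent makeup' holds; autoclave spore test 110 days ago vs limit 180 → met
8. infection-control review 287 days ago vs limit 270 → not met
9. workstations without dedicated sharps container 0 ≤ 0 → met
10. first-aid certification 295 days ago vs limit 270 → not met
11. bloodborne-pathogen training 33 days ago vs limit 30 → not met
Not met: 5 of 11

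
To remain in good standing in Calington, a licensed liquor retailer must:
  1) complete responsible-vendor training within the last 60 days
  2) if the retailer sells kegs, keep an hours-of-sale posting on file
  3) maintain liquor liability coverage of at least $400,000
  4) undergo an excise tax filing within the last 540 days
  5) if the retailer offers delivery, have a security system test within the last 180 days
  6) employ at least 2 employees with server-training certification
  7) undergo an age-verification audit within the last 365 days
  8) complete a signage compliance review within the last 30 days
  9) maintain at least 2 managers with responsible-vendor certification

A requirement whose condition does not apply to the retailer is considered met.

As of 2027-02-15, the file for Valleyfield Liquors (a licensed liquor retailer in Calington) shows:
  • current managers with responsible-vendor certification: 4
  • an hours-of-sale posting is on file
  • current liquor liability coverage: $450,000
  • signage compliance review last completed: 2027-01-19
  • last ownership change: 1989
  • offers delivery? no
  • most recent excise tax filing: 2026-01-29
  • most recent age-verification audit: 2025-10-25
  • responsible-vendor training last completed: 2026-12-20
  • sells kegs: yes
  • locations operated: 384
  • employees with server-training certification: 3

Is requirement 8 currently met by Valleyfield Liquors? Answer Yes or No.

Yes

8. signage compliance review 27 days ago vs limit 30 → met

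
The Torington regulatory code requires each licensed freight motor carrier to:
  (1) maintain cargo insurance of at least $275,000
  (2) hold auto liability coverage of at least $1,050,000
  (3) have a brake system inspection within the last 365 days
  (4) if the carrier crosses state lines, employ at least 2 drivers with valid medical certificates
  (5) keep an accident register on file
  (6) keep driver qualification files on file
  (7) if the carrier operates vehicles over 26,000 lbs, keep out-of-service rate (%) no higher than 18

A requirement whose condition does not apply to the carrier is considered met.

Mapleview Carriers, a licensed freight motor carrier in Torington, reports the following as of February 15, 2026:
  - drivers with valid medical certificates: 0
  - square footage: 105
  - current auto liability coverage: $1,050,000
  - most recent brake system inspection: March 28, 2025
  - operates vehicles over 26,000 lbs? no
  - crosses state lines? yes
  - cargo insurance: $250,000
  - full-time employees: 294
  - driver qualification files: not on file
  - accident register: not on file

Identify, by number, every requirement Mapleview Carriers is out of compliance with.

1, 4, 5, 6

1. cargo insurance $250,000 < $275,000 → not met
2. auto liability coverage $1,050,000 ≥ $1,050,000 → met
3. brake system inspection 324 days ago vs limit 365 → met
4. condition 'crosses state lines' holds; drivers with valid medical certificates 0 < 2 → not met
5. accident register absent → not met
6. driver qualification files absent → not met
7. condition 'operates vehicles over 26,000 lbs' does not hold → requirement n/a → met
Not met: 1, 4, 5, 6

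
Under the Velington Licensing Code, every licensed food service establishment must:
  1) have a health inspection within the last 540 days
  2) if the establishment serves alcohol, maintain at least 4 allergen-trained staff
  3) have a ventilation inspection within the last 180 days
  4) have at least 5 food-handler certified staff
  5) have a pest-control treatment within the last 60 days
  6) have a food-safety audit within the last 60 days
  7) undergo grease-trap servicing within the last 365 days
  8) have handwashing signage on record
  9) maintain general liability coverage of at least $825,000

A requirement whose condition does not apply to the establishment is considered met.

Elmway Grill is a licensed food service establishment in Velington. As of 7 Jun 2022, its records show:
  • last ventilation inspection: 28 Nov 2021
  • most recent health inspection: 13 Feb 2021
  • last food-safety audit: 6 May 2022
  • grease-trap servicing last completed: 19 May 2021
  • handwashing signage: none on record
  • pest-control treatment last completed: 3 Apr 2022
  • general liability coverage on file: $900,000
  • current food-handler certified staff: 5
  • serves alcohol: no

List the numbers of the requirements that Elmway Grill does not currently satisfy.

1. health inspection 479 days ago vs limit 540 → met
2. condition 'serves alcohol' does not hold → requirement n/a → met
3. ventilation inspection 191 days ago vs limit 180 → not met
4. food-handler certified staff 5 ≥ 5 → met
5. pest-control treatment 65 days ago vs limit 60 → not met
6. food-safety audit 32 days ago vs limit 60 → met
7. grease-trap servicing 384 days ago vs limit 365 → not met
8. handwashing signage absent → not met
9. general liability coverage $900,000 ≥ $825,000 → met
Not met: 3, 5, 7, 8

3, 5, 7, 8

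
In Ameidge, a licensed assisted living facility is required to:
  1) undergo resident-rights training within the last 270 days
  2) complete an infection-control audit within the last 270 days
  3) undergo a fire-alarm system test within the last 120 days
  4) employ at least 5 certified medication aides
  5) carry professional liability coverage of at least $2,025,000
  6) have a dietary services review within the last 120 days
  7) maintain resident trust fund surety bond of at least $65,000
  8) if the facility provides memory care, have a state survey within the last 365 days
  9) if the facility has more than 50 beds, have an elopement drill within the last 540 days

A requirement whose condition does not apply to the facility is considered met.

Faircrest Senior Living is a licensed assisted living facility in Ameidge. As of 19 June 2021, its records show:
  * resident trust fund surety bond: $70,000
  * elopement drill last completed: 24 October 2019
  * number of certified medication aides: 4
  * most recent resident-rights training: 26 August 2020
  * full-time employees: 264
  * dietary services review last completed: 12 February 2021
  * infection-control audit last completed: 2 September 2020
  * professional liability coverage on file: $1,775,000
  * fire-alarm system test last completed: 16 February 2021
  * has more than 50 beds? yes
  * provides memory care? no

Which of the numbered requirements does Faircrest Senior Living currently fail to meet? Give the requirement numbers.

1. resident-rights training 297 days ago vs limit 270 → not met
2. infection-control audit 290 days ago vs limit 270 → not met
3. fire-alarm system test 123 days ago vs limit 120 → not met
4. certified medication aides 4 < 5 → not met
5. professional liability coverage $1,775,000 < $2,025,000 → not met
6. dietary services review 127 days ago vs limit 120 → not met
7. resident trust fund surety bond $70,000 ≥ $65,000 → met
8. condition 'provides memory care' does not hold → requirement n/a → met
9. condition 'has more than 50 beds' holds; elopement drill 604 days ago vs limit 540 → not met
Not met: 1, 2, 3, 4, 5, 6, 9

1, 2, 3, 4, 5, 6, 9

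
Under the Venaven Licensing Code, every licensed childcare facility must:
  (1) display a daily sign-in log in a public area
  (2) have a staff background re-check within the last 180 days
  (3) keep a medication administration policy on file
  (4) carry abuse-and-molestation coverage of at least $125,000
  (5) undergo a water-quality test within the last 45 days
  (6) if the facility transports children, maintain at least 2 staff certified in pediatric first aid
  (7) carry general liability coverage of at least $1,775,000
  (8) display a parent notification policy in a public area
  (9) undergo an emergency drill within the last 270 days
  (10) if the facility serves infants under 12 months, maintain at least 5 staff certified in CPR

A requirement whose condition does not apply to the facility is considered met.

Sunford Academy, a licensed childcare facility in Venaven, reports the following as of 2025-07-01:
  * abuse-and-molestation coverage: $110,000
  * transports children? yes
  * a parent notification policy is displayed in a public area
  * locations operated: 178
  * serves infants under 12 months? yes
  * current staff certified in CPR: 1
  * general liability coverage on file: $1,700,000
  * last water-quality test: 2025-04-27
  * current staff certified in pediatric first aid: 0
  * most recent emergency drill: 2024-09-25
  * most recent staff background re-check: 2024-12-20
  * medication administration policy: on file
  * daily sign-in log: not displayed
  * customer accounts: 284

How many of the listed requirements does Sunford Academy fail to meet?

8

1. daily sign-in log absent → not met
2. staff background re-check 193 days ago vs limit 180 → not met
3. medication administration policy present → met
4. abuse-and-molestation coverage $110,000 < $125,000 → not met
5. water-quality test 65 days ago vs limit 45 → not met
6. condition 'transports children' holds; staff certified in pediatric first aid 0 < 2 → not met
7. general liability coverage $1,700,000 < $1,775,000 → not met
8. parent notification policy present → met
9. emergency drill 279 days ago vs limit 270 → not met
10. condition 'serves infants under 12 months' holds; staff certified in CPR 1 < 5 → not met
Not met: 8 of 10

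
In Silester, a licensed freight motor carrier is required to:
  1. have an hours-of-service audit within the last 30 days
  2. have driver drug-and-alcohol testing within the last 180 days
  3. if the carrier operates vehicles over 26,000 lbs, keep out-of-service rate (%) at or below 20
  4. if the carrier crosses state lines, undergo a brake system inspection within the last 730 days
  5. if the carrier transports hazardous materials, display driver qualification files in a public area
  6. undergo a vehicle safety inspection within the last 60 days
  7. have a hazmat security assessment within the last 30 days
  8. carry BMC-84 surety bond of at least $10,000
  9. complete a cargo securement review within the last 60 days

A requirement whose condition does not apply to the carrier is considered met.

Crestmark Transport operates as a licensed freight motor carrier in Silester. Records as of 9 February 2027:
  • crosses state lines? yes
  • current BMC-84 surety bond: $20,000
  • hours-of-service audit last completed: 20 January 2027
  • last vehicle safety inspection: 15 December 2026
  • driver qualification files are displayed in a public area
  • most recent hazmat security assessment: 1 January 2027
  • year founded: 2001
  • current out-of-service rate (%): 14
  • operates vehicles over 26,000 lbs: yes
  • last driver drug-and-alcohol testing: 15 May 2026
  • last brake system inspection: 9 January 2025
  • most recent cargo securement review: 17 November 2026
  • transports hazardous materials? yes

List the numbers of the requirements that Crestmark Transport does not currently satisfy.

2, 4, 7, 9

1. hours-of-service audit 20 days ago vs limit 30 → met
2. driver drug-and-alcohol testing 270 days ago vs limit 180 → not met
3. condition 'operates vehicles over 26,000 lbs' holds; out-of-service rate (%) 14 ≤ 20 → met
4. condition 'crosses state lines' holds; brake system inspection 761 days ago vs limit 730 → not met
5. condition 'transports hazardous materials' holds; driver qualification files present → met
6. vehicle safety inspection 56 days ago vs limit 60 → met
7. hazmat security assessment 39 days ago vs limit 30 → not met
8. BMC-84 surety bond $20,000 ≥ $10,000 → met
9. cargo securement review 84 days ago vs limit 60 → not met
Not met: 2, 4, 7, 9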